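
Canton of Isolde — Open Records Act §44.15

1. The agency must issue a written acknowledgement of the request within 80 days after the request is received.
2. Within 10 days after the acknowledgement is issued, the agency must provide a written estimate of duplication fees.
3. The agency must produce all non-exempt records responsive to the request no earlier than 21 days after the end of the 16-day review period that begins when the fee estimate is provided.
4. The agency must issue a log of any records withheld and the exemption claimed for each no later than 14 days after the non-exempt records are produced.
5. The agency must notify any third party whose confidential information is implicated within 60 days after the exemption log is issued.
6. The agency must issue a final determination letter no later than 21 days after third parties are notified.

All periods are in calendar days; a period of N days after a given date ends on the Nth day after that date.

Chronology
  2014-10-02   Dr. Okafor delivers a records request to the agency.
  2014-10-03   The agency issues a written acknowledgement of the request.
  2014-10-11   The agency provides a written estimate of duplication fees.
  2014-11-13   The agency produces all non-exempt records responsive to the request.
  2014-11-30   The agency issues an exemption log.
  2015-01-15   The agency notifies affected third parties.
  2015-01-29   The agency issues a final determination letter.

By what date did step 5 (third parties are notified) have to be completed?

Step 5 runs from 2014-11-30, when the exemption log is issued. 60 days after 2014-11-30 is 2015-01-29.

2015-01-29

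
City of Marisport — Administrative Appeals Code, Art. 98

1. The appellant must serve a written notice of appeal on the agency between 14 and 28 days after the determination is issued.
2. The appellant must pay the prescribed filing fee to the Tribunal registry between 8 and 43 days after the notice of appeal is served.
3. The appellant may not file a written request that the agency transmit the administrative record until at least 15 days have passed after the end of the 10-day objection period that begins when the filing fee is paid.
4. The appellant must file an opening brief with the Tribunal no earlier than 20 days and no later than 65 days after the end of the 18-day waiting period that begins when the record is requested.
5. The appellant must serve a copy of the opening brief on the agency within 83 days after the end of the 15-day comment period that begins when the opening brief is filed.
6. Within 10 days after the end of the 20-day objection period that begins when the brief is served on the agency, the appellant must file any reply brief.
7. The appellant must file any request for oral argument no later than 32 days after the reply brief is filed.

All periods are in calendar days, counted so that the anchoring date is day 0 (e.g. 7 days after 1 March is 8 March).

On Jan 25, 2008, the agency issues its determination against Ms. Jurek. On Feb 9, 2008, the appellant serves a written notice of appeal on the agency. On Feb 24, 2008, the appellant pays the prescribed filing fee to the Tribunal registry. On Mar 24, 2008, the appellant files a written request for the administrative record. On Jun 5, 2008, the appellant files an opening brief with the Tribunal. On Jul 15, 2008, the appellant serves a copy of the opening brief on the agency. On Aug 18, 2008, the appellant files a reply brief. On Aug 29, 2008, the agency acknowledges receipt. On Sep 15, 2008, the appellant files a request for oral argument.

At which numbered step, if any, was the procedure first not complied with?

Step 6

Step 1: the window is 14–28 days after Jan 25, 2008 (when the determination is issued), so Feb 8, 2008 through Feb 22, 2008; Feb 9, 2008 falls inside that range.
Step 2: the window is 8–43 days after Feb 9, 2008 (when the notice of appeal is served), so Feb 17, 2008 through Mar 23, 2008; done Feb 24, 2008, which is between those dates.
Step 3: the earliest permitted date is 15 days after Mar 5, 2008 (end of the 10-day objection period, which began when the filing fee is paid on Feb 24, 2008), i.e. Mar 20, 2008; done Mar 24, 2008 — permitted.
Step 4: the window is 20–65 days after Apr 11, 2008 (end of the 18-day waiting period, which began when the record is requested on Mar 24, 2008), so May 1, 2008 through Jun 15, 2008; done Jun 5, 2008, which is between those dates.
Step 5: 83 days after Jun 20, 2008 (end of the 15-day comment period, which began when the opening brief is filed on Jun 5, 2008) is Sep 11, 2008; Jul 15, 2008 is within that limit.
Step 6: 10 days after Aug 4, 2008 (end of the 20-day objection period, which began when the brief is served on the agency on Jul 15, 2008) is Aug 14, 2008; not done until Aug 18, 2008, 4 days after the deadline.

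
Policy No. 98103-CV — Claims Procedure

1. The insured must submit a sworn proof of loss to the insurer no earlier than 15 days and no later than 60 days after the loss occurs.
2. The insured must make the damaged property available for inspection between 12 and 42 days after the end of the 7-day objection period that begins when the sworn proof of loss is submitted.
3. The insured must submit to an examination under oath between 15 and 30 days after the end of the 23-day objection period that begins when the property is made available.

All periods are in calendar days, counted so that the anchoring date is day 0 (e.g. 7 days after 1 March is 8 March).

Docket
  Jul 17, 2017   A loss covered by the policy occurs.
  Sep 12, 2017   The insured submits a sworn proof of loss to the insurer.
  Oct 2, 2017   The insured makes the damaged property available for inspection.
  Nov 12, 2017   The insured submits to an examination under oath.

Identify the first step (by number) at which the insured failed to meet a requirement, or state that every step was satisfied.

None — every step was satisfied

Step 1 — 15 and 60 days from Jul 17, 2017 (when the loss occurs) are Aug 1, 2017 and Sep 15, 2017 respectively; Sep 12, 2017 falls inside that range.
Step 2 — 12 and 42 days from Sep 19, 2017 (end of the 7-day objection period, which began when the sworn proof of loss is submitted on Sep 12, 2017) are Oct 1, 2017 and Oct 31, 2017 respectively; Oct 2, 2017 falls inside that range.
Step 3 — 15 and 30 days from Oct 25, 2017 (end of the 23-day objection period, which began when the property is made available on Oct 2, 2017) are Nov 9, 2017 and Nov 24, 2017 respectively; done Nov 12, 2017, which is between those dates.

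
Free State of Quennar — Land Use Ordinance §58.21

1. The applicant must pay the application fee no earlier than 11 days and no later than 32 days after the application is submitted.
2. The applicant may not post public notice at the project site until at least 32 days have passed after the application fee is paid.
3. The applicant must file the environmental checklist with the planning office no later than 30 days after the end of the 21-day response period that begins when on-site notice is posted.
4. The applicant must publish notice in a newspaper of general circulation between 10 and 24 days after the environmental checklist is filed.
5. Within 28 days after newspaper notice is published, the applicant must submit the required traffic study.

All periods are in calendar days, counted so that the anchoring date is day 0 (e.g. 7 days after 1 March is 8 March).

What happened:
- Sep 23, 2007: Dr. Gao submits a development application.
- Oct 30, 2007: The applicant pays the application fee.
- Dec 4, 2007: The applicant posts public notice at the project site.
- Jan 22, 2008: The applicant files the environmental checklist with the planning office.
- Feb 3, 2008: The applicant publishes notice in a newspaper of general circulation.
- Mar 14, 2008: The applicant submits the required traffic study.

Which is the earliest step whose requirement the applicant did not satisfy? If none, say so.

Step 1

Step 1: the window is 11–32 days after Sep 23, 2007 (when the application is submitted), so Oct 4, 2007 through Oct 25, 2007; done Oct 30, 2007 — 5 days after the window closed.
No need to go further; step 1 was not satisfied.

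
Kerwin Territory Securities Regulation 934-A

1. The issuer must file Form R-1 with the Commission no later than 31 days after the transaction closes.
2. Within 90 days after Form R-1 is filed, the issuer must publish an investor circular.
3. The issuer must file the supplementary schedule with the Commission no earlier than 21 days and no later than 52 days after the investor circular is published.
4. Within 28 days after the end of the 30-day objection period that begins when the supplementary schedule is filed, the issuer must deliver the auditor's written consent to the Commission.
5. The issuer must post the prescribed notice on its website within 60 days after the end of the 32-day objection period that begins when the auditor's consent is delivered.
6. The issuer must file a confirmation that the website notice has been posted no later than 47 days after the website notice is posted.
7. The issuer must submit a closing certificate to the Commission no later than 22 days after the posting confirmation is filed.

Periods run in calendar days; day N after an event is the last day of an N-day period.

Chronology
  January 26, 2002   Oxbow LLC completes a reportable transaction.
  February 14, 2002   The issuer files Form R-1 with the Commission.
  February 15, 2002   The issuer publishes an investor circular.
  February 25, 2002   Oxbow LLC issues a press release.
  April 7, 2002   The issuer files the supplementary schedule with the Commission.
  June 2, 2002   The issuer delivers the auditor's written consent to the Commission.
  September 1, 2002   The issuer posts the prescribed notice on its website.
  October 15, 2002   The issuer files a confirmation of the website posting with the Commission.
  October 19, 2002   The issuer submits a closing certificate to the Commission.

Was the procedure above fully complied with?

(1) due by January 26, 2002 + 31 days = February 26, 2002; completed February 14, 2002, before the deadline.
(2) due by February 14, 2002 + 90 days = May 15, 2002; completed February 15, 2002, before the deadline.
(3) the permitted window runs from February 15, 2002 + 21 = March 8, 2002 to February 15, 2002 + 52 = April 8, 2002; April 7, 2002 falls inside that range.
(4) due by May 7, 2002 + 28 days = June 4, 2002; June 2, 2002 is within that limit.
(5) due by July 4, 2002 + 60 days = September 2, 2002; done September 1, 2002 — timely.
(6) due by September 1, 2002 + 47 days = October 18, 2002; done October 15, 2002 — timely.
(7) due by October 15, 2002 + 22 days = November 6, 2002; completed October 19, 2002, before the deadline.

Yes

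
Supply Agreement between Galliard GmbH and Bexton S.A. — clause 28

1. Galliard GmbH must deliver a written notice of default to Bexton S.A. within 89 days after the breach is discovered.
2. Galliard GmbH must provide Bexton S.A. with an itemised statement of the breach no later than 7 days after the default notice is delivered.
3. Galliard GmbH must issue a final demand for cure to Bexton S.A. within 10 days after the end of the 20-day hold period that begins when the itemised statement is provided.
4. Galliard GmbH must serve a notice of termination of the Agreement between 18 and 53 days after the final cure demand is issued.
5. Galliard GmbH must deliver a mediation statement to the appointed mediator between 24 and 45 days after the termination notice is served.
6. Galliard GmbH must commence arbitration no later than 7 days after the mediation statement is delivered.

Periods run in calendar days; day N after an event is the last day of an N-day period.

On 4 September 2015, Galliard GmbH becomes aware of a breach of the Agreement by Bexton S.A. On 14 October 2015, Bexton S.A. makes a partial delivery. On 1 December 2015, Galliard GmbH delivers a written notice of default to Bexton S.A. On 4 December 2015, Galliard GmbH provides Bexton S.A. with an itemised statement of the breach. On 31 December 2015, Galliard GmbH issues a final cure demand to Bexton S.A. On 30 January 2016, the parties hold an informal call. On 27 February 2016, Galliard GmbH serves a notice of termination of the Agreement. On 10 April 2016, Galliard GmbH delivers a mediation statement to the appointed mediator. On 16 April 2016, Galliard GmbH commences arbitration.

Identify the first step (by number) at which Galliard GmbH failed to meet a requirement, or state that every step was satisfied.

Step 4

Step 1 — counting 89 days from 4 September 2015 (when the breach is discovered) gives a deadline of 2 December 2015; completed 1 December 2015, before the deadline.
Step 2 — counting 7 days from 1 December 2015 (when the default notice is delivered) gives a deadline of 8 December 2015; done 4 December 2015 — timely.
Step 3 — counting 10 days from 24 December 2015 (end of the 20-day hold period, which began when the itemised statement is provided on 4 December 2015) gives a deadline of 3 January 2016; completed 31 December 2015, before the deadline.
Step 4 — 18 and 53 days from 31 December 2015 (when the final cure demand is issued) are 18 January 2016 and 22 February 2016 respectively; done 27 February 2016 — 5 days after the window closed.
The procedure was therefore not followed at step 4.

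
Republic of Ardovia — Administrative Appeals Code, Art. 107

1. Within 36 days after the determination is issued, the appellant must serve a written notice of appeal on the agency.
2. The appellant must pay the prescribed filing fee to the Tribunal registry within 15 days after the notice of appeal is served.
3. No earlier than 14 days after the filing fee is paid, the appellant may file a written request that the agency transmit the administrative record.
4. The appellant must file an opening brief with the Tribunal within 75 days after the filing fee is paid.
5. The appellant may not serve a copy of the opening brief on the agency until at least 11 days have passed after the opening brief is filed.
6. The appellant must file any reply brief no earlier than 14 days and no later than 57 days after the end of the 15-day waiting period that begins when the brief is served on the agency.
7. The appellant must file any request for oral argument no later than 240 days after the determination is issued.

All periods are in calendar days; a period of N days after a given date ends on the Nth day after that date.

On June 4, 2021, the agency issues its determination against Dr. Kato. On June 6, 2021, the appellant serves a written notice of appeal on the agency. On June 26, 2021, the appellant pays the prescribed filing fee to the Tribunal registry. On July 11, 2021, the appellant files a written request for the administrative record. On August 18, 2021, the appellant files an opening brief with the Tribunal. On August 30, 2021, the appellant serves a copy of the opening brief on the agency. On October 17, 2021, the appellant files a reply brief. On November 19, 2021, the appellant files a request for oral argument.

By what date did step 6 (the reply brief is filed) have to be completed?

November 10, 2021

The brief is served on the agency on August 30, 2021; the 15-day waiting period therefore ends September 14, 2021, and step 6 runs from that date. The window is 14–57 days after September 14, 2021; it closes on November 10, 2021.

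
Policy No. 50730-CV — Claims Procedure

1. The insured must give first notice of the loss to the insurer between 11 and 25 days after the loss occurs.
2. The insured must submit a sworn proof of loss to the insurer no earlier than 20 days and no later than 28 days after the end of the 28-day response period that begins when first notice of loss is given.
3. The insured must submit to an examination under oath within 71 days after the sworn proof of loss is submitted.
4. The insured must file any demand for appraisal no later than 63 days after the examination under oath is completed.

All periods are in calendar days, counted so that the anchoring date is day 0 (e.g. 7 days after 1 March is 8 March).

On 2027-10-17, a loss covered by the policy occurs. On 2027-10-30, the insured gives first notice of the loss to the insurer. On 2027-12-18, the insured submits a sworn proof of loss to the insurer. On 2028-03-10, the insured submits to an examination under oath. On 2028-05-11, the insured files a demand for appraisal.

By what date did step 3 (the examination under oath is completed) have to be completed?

Step 3 runs from 2027-12-18, when the sworn proof of loss is submitted. 71 days after 2027-12-18 is 2028-02-27.

2028-02-27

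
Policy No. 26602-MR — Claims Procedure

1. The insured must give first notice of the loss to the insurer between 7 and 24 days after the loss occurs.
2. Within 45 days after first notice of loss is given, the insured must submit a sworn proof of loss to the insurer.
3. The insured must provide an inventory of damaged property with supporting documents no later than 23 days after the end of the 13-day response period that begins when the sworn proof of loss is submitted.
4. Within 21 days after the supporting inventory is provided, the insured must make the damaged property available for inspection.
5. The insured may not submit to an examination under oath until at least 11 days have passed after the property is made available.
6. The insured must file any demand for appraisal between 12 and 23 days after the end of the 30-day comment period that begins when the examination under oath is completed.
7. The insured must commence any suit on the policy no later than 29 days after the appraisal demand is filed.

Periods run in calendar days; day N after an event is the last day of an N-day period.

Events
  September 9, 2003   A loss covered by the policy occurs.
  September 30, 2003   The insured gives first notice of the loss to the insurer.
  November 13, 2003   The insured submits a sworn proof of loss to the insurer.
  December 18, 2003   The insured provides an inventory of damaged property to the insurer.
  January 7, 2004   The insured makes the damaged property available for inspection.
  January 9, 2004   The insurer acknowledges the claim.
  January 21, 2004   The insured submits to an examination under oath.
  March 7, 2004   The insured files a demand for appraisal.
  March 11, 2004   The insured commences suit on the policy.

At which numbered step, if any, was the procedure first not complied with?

(1) the permitted window runs from September 9, 2003 + 7 = September 16, 2003 to September 9, 2003 + 24 = October 3, 2003; September 30, 2003 falls inside that range.
(2) due by September 30, 2003 + 45 days = November 14, 2003; completed November 13, 2003, before the deadline.
(3) due by November 26, 2003 + 23 days = December 19, 2003; done December 18, 2003 — timely.
(4) due by December 18, 2003 + 21 days = January 8, 2004; completed January 7, 2004, before the deadline.
(5) permitted from January 7, 2004 + 11 days = January 18, 2004 onward; done January 21, 2004 — permitted.
(6) the permitted window runs from February 20, 2004 + 12 = March 3, 2004 to February 20, 2004 + 23 = March 14, 2004; done March 7, 2004 — within the window.
(7) due by March 7, 2004 + 29 days = April 5, 2004; completed March 11, 2004, before the deadline.

None — every step was satisfied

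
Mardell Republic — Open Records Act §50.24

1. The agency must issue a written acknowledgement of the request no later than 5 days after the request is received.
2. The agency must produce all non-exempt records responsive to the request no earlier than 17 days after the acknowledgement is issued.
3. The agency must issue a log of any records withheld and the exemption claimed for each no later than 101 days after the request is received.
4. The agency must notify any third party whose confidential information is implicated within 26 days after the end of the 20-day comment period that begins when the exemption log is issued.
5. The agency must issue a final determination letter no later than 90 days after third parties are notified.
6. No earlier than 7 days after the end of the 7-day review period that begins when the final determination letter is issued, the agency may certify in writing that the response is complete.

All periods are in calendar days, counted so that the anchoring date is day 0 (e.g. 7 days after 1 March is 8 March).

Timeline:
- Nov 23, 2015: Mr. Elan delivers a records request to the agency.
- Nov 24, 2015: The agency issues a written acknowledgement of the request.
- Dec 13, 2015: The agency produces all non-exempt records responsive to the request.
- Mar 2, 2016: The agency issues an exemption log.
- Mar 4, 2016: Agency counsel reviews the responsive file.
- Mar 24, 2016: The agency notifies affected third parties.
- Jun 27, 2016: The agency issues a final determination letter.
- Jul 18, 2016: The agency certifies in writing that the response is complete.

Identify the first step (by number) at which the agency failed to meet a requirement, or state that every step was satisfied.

Step 1: 5 days after Nov 23, 2015 (when the request is received) is Nov 28, 2015; Nov 24, 2015 is within that limit.
Step 2: the earliest permitted date is 17 days after Nov 24, 2015 (when the acknowledgement is issued), i.e. Dec 11, 2015; done Dec 13, 2015, after the minimum wait.
Step 3: 101 days after Nov 23, 2015 (when the request is received) is Mar 3, 2016; completed Mar 2, 2016, before the deadline.
Step 4: 26 days after Mar 22, 2016 (end of the 20-day comment period, which began when the exemption log is issued on Mar 2, 2016) is Apr 17, 2016; Mar 24, 2016 is within that limit.
Step 5: 90 days after Mar 24, 2016 (when third parties are notified) is Jun 22, 2016; not done until Jun 27, 2016, 5 days after the deadline.

Step 5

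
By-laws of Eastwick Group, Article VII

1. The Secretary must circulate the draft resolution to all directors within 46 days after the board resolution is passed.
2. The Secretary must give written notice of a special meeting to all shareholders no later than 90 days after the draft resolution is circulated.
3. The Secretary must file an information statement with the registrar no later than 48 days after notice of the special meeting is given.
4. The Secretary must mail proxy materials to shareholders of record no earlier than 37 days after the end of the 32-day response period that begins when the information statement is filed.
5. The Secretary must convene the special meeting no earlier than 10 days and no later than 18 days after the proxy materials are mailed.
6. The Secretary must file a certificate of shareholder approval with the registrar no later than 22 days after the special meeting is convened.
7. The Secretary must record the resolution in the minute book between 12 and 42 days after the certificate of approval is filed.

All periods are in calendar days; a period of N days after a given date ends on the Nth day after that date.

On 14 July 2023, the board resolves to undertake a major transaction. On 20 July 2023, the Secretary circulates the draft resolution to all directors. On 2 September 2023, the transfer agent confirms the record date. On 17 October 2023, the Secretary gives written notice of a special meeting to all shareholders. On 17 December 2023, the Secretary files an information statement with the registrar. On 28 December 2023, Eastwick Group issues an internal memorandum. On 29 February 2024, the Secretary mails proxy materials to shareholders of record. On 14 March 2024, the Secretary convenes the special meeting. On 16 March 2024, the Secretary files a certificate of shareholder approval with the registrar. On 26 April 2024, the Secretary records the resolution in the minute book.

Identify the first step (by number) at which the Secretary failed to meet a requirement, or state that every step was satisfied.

Step 3

Step 1: 46 days after 14 July 2023 (when the board resolution is passed) is 29 August 2023; 20 July 2023 is within that limit.
Step 2: 90 days after 20 July 2023 (when the draft resolution is circulated) is 18 October 2023; 17 October 2023 is within that limit.
Step 3: 48 days after 17 October 2023 (when notice of the special meeting is given) is 4 December 2023; not done until 17 December 2023, 13 days after the deadline.
That is the first point of non-compliance.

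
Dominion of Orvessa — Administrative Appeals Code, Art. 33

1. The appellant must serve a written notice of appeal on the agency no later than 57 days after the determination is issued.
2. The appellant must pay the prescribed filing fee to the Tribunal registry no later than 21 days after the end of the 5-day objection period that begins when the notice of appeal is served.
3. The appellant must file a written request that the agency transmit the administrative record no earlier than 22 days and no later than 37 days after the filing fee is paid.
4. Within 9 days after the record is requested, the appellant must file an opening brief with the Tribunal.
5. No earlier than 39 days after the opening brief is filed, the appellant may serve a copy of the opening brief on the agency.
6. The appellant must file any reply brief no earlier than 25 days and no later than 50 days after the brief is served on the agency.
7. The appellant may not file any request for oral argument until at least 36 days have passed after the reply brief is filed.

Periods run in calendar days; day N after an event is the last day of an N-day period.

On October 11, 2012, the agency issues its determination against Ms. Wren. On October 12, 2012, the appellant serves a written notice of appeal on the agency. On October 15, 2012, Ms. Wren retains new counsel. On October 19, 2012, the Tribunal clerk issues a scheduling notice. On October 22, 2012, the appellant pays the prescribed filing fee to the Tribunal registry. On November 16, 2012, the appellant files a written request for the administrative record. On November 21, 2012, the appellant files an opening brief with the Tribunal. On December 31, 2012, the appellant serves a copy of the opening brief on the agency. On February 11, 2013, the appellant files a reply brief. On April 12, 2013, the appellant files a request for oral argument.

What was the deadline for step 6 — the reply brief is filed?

February 19, 2013

Step 6 runs from December 31, 2012, when the brief is served on the agency. The window is 25–50 days after December 31, 2012; it closes on February 19, 2013.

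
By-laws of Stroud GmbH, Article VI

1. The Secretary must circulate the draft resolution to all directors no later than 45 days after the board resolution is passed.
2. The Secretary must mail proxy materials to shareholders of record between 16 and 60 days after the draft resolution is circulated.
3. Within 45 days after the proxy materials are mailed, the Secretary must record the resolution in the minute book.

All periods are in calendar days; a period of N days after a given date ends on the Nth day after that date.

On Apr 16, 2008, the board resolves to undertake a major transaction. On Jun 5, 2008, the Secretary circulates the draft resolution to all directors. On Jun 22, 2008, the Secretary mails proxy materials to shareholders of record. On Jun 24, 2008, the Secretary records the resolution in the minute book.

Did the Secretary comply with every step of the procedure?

Step 1: 45 days after Apr 16, 2008 (when the board resolution is passed) is May 31, 2008; Jun 5, 2008 misses that deadline by 5 days.

No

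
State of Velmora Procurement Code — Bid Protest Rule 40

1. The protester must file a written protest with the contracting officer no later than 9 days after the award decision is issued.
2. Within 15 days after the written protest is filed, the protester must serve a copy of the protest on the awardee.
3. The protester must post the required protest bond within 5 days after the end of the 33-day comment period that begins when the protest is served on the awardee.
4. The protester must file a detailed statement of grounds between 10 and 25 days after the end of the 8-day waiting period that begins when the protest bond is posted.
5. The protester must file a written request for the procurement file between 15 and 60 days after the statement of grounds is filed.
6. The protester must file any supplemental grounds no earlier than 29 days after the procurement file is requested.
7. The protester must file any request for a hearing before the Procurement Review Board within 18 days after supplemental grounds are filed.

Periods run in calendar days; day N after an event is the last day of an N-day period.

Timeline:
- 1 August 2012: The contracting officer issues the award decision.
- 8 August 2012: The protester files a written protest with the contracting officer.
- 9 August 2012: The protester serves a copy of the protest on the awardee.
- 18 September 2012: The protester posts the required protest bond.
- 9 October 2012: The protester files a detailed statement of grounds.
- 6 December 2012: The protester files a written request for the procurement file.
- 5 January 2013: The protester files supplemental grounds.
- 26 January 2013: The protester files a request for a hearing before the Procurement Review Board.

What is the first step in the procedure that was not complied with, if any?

Step 1: 9 days after 1 August 2012 (when the award decision is issued) is 10 August 2012; done 8 August 2012 — timely.
Step 2: 15 days after 8 August 2012 (when the written protest is filed) is 23 August 2012; done 9 August 2012 — timely.
Step 3: 5 days after 11 September 2012 (end of the 33-day comment period, which began when the protest is served on the awardee on 9 August 2012) is 16 September 2012; not done until 18 September 2012, 2 days after the deadline.

Step 3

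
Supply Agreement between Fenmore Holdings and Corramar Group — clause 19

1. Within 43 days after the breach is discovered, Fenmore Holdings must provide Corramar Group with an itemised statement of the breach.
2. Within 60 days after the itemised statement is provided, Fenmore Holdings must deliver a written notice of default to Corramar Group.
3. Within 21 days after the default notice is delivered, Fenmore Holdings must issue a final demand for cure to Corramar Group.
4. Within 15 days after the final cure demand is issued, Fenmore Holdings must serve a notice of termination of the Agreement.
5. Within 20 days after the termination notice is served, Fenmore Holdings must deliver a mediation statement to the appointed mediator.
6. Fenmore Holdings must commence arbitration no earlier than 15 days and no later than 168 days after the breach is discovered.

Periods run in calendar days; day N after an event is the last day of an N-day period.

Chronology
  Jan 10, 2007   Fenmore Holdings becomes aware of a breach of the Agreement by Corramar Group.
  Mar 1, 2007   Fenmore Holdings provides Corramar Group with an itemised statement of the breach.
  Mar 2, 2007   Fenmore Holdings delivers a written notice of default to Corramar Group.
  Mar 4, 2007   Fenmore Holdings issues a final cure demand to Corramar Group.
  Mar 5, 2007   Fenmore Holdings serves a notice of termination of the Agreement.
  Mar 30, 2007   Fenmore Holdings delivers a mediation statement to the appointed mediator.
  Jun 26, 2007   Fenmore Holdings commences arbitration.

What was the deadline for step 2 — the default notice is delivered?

Apr 30, 2007

Step 2 runs from Mar 1, 2007, when the itemised statement is provided. 60 days after Mar 1, 2007 is Apr 30, 2007.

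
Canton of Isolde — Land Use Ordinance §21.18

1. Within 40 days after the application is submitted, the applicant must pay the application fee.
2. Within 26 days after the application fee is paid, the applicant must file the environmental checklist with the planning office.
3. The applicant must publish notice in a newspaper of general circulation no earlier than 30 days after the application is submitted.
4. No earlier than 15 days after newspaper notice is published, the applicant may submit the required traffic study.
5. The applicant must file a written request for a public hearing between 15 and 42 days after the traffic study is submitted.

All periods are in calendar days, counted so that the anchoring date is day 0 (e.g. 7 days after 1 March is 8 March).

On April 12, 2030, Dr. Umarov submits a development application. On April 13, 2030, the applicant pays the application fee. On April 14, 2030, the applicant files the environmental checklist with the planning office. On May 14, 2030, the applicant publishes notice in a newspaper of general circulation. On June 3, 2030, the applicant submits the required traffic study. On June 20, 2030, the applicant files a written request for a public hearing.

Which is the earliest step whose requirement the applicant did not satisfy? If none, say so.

None — every step was satisfied

(1) due by April 12, 2030 + 40 days = May 22, 2030; completed April 13, 2030, before the deadline.
(2) due by April 13, 2030 + 26 days = May 9, 2030; April 14, 2030 is within that limit.
(3) permitted from April 12, 2030 + 30 days = May 12, 2030 onward; done May 14, 2030 — permitted.
(4) permitted from May 14, 2030 + 15 days = May 29, 2030 onward; done June 3, 2030 — permitted.
(5) the permitted window runs from June 3, 2030 + 15 = June 18, 2030 to June 3, 2030 + 42 = July 15, 2030; done June 20, 2030, which is between those dates.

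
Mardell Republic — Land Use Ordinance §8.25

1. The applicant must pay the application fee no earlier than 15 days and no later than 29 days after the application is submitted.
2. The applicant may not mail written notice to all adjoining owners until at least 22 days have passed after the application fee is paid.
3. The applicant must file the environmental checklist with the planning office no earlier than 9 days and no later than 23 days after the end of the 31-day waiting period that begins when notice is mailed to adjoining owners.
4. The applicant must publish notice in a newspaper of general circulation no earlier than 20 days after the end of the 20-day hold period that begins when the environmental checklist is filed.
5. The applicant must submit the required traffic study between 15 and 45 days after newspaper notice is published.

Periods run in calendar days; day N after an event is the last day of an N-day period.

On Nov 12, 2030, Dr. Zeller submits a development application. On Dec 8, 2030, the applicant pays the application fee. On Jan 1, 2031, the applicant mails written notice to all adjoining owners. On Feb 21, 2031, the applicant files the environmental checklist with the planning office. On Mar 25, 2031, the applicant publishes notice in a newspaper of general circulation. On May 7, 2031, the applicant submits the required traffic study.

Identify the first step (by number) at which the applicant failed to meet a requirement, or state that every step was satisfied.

Step 1: the window is 15–29 days after Nov 12, 2030 (when the application is submitted), so Nov 27, 2030 through Dec 11, 2030; done Dec 8, 2030, which is between those dates.
Step 2: the earliest permitted date is 22 days after Dec 8, 2030 (when the application fee is paid), i.e. Dec 30, 2030; done Jan 1, 2031 — permitted.
Step 3: the window is 9–23 days after Feb 1, 2031 (end of the 31-day waiting period, which began when notice is mailed to adjoining owners on Jan 1, 2031), so Feb 10, 2031 through Feb 24, 2031; done Feb 21, 2031, which is between those dates.
Step 4: the earliest permitted date is 20 days after Mar 13, 2031 (end of the 20-day hold period, which began when the environmental checklist is filed on Feb 21, 2031), i.e. Apr 2, 2031; Mar 25, 2031 is 8 days before the earliest permitted date.

Step 4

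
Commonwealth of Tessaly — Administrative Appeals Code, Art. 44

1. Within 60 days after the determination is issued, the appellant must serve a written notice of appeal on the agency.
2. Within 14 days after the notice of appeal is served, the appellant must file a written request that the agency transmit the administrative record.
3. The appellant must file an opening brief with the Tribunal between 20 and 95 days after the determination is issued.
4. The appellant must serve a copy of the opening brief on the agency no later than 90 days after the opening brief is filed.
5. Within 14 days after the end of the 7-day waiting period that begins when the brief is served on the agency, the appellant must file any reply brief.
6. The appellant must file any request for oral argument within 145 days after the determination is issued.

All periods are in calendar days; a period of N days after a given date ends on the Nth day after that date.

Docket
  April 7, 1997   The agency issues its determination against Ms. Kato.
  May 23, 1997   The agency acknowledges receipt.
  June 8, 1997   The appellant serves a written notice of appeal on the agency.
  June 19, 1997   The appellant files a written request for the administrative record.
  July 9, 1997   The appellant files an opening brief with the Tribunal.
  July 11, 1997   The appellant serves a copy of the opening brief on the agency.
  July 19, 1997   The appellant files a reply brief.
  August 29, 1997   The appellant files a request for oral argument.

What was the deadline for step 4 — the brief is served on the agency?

Step 4 runs from July 9, 1997, when the opening brief is filed. 90 days after July 9, 1997 is October 7, 1997.

October 7, 1997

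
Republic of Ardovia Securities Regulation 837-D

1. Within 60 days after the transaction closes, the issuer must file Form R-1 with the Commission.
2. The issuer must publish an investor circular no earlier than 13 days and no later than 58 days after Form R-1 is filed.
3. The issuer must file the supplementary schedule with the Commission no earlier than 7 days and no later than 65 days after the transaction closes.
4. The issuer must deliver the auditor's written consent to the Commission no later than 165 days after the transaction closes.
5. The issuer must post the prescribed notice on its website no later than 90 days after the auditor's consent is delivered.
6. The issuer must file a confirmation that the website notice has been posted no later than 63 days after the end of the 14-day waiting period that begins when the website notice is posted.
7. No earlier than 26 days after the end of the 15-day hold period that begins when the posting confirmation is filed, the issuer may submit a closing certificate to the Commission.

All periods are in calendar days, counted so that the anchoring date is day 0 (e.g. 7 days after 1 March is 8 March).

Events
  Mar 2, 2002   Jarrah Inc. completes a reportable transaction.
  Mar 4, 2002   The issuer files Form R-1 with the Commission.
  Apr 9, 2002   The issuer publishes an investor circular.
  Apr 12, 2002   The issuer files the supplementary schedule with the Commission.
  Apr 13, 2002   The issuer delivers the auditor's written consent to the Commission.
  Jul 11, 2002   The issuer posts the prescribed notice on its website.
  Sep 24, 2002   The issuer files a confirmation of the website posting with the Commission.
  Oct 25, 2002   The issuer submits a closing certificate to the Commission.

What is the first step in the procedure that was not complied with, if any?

(1) due by Mar 2, 2002 + 60 days = May 1, 2002; Mar 4, 2002 is within that limit.
(2) the permitted window runs from Mar 4, 2002 + 13 = Mar 17, 2002 to Mar 4, 2002 + 58 = May 1, 2002; Apr 9, 2002 falls inside that range.
(3) the permitted window runs from Mar 2, 2002 + 7 = Mar 9, 2002 to Mar 2, 2002 + 65 = May 6, 2002; Apr 12, 2002 falls inside that range.
(4) due by Mar 2, 2002 + 165 days = Aug 14, 2002; Apr 13, 2002 is within that limit.
(5) due by Apr 13, 2002 + 90 days = Jul 12, 2002; done Jul 11, 2002 — timely.
(6) due by Jul 25, 2002 + 63 days = Sep 26, 2002; Sep 24, 2002 is within that limit.
(7) permitted from Oct 9, 2002 + 26 days = Nov 4, 2002 onward; acted on Oct 25, 2002, 10 days prematurely.
The analysis stops there.

Step 7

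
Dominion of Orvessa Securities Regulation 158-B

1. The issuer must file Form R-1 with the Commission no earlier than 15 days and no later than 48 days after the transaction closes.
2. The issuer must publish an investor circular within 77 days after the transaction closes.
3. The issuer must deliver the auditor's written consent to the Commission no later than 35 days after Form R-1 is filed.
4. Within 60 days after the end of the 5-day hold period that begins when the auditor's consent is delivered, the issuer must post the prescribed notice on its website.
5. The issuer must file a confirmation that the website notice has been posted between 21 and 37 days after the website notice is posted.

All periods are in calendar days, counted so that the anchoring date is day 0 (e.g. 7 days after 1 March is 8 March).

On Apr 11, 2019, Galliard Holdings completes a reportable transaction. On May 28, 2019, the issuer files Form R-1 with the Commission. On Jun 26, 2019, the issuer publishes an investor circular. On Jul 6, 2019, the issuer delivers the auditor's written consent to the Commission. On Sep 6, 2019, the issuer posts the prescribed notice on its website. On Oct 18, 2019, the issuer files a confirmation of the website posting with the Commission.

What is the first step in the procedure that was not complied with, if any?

Step 1: the window is 15–48 days after Apr 11, 2019 (when the transaction closes), so Apr 26, 2019 through May 29, 2019; done May 28, 2019 — within the window.
Step 2: 77 days after Apr 11, 2019 (when the transaction closes) is Jun 27, 2019; Jun 26, 2019 is within that limit.
Step 3: 35 days after May 28, 2019 (when Form R-1 is filed) is Jul 2, 2019; not done until Jul 6, 2019, 4 days after the deadline.

Step 3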